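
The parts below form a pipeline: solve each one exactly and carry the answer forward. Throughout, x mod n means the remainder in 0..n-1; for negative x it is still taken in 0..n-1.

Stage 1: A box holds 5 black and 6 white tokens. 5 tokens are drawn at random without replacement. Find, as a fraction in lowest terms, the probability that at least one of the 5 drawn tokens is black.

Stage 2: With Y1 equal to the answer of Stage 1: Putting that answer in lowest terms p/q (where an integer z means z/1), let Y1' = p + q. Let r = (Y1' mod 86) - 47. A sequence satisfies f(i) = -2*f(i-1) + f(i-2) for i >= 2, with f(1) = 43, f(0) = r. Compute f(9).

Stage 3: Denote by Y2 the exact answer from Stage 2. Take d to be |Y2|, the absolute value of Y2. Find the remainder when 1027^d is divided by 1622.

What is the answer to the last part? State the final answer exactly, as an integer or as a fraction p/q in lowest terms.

1189

Stage 1: total draws C(11,5) = 462; complement C(6,5) = 6; favorable 462 - 6 = 456; P = 76/77; answer 76/77
Stage 2: Y1 = 76/77; threaded value p + q = 153; r = 20; f(2) = -2*(43) + 1*(20) = -66; iterating: f(2)=-66, f(3)=175, f(4)=-416, f(5)=1007, f(6)=-2430, f(7)=5867, f(8)=-14164, f(9)=34195; answer 34195
Stage 3: Y2 = 34195; d = 34195; squarings mod 1622: 1027^1=1027, 1027^2=429, 1027^4=755, 1027^8=703, 1027^16=1121, 1027^32=1213, 1027^64=215, 1027^128=809, 1027^256=815, 1027^512=827, 1027^1024=1067, 1027^2048=1467, 1027^4096=1317, 1027^8192=571, 1027^16384=19, 1027^32768=361; 1027^34195 = 1027^1 * 1027^2 * 1027^16 * 1027^128 * 1027^256 * 1027^1024 * 1027^32768 = 1189 (mod 1622); answer 1189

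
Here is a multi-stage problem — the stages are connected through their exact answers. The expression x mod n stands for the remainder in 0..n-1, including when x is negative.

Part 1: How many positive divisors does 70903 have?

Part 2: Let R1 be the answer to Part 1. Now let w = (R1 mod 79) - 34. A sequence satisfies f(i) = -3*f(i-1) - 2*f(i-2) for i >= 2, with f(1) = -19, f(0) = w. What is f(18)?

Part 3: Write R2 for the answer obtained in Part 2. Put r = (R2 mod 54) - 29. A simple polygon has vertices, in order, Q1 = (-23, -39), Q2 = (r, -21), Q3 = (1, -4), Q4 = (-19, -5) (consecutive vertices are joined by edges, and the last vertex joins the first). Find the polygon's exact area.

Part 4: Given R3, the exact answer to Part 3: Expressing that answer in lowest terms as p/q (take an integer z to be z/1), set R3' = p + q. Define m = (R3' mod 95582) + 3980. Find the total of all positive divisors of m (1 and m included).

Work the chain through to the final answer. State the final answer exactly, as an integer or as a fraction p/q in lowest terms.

8320

Part 1: 70903 = 7^2 * 1447; number of divisors = (2+1) * (1+1) = 6; answer 6
Part 2: R1 = 6; w = -28; f(2) = -3*(-19) - 2*(-28) = 113; iterating: f(2)=113, f(3)=-301, f(4)=677, f(5)=-1429, f(6)=2933, f(7)=-5941, f(8)=11957, f(9)=-23989, f(10)=48053, f(11)=-96181, f(12)=192437, f(13)=-384949, f(14)=769973, f(15)=-1540021, f(16)=3080117, f(17)=-6160309, f(18)=12320693; answer 12320693
Part 3: R2 = 12320693; r = 24; cross terms: (-23*-21 - 24*-39)=1419, (24*-4 - 1*-21)=-75, (1*-5 - -19*-4)=-81, (-19*-39 - -23*-5)=626; twice the area = |1889| = 1889; area = 1889/2; answer 1889/2
Part 4: R3 = 1889/2; threaded value p + q = 1891; m = 5871; 5871 = 3 * 19 * 103; sigma = (1 + 3) * (1 + 19) * (1 + 103) = 4 * 20 * 104 = 8320; answer 8320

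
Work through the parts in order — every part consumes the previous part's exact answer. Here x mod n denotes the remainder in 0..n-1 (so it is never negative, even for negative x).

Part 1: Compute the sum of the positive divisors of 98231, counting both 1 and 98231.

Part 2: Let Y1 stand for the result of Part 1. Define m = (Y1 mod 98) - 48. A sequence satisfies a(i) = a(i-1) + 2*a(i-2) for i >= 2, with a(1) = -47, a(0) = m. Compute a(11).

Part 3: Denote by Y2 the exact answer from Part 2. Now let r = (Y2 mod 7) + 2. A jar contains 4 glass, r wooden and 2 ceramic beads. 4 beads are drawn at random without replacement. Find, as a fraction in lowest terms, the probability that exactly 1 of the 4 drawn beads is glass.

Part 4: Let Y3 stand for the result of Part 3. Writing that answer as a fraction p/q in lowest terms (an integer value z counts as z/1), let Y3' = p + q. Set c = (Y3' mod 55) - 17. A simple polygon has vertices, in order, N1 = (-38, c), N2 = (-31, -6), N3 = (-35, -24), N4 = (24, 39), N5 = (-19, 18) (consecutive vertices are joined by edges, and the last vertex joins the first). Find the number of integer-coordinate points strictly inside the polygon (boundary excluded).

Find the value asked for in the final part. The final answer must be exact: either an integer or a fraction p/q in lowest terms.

979

Part 1: 98231 = 7 * 14033; sigma = (1 + 7) * (1 + 14033) = 8 * 14034 = 112272; answer 112272
Part 2: Y1 = 112272; m = 14; a(2) = 1*(-47) + 2*(14) = -19; iterating: a(2)=-19, a(3)=-113, a(4)=-151, a(5)=-377, a(6)=-679, a(7)=-1433, a(8)=-2791, a(9)=-5657, a(10)=-11239, a(11)=-22553; answer -22553
Part 3: Y2 = -22553; r = 3; total draws C(9,4) = 126; favorable C(4,1)*C(5,3) = 40; P = 20/63; answer 20/63
Part 4: Y3 = 20/63; threaded value p + q = 83; c = 11; cross terms: (-38*-6 - -31*11)=569, (-31*-24 - -35*-6)=534, (-35*39 - 24*-24)=-789, (24*18 - -19*39)=1173, (-19*11 - -38*18)=475; twice the area = |1962| = 1962; area = 981; boundary points = 1 + 2 + 1 + 1 + 1 = 6; strictly interior points = area - boundary/2 + 1 = 979; answer 979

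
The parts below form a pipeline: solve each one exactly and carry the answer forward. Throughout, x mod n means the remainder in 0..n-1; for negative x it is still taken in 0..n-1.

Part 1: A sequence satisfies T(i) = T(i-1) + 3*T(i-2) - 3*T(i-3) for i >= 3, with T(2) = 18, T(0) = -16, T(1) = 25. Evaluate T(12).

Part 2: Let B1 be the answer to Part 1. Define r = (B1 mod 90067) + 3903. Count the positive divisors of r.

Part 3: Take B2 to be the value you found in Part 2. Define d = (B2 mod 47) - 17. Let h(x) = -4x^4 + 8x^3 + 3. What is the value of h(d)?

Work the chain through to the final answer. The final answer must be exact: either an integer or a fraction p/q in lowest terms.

-3497

Part 1: T(3) = 1*(18) + 3*(25) - 3*(-16) = 141; iterating: T(3)=141, T(4)=120, T(5)=489, T(6)=426, T(7)=1533, T(8)=1344, T(9)=4665, T(10)=4098, T(11)=14061, T(12)=12360; answer 12360
Part 2: B1 = 12360; r = 16263; 16263 = 3^2 * 13 * 139; number of divisors = (2+1) * (1+1) * (1+1) = 12; answer 12
Part 3: B2 = 12; d = -5; -4*(-5)^4 + 8*(-5)^3 + 3 = (-2500) + (-1000) + (3) = -3497; answer -3497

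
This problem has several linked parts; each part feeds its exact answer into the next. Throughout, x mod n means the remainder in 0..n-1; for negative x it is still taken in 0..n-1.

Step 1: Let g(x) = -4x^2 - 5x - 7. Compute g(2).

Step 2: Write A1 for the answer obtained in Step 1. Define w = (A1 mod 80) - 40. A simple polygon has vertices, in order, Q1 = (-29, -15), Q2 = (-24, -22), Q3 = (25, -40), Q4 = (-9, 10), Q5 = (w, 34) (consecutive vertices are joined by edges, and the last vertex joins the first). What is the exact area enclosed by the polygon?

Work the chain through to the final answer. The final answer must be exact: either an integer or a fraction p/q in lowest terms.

2183/2

Step 1: -4*(2)^2 - 5*(2)^1 - 7 = (-16) + (-10) + (-7) = -33; answer -33
Step 2: A1 = -33; w = 7; cross terms: (-29*-22 - -24*-15)=278, (-24*-40 - 25*-22)=1510, (25*10 - -9*-40)=-110, (-9*34 - 7*10)=-376, (7*-15 - -29*34)=881; twice the area = |2183| = 2183; area = 2183/2; answer 2183/2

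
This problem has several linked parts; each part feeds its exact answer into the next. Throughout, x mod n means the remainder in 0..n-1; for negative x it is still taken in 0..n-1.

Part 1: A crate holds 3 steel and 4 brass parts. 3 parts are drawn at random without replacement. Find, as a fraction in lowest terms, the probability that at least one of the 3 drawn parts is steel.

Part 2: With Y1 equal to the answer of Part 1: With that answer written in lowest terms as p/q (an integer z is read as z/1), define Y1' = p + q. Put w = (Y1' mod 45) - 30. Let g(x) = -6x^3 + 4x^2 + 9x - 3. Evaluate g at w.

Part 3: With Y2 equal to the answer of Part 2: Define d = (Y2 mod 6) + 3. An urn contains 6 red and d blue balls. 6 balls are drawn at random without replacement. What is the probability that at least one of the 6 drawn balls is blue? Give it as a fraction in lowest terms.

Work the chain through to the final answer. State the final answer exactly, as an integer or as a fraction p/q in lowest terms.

83/84

Part 1: total draws C(7,3) = 35; complement C(4,3) = 4; favorable 35 - 4 = 31; P = 31/35; answer 31/35
Part 2: Y1 = 31/35; threaded value p + q = 66; w = -9; -6*(-9)^3 + 4*(-9)^2 + 9*(-9)^1 - 3 = (4374) + (324) + (-81) + (-3) = 4614; answer 4614
Part 3: Y2 = 4614; d = 3; total draws C(9,6) = 84; complement C(6,6) = 1; favorable 84 - 1 = 83; P = 83/84; answer 83/84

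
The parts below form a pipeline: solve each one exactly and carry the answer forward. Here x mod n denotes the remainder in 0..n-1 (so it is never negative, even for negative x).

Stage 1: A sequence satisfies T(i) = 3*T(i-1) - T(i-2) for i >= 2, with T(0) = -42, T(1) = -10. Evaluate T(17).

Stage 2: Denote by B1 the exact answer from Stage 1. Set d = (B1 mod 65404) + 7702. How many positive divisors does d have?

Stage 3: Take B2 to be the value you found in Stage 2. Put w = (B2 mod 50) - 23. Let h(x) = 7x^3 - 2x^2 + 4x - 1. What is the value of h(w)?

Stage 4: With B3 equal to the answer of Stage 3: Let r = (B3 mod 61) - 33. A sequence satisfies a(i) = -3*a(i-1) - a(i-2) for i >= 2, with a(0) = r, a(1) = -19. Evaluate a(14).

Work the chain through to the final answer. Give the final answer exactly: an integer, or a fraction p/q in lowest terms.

4096121

Stage 1: T(2) = 3*(-10) - 1*(-42) = 12; iterating: T(2)=12, T(3)=46, T(4)=126, T(5)=332, T(6)=870, T(7)=2278, T(8)=5964, T(9)=15614, T(10)=40878, T(11)=107020, T(12)=280182, T(13)=733526, T(14)=1920396, T(15)=5027662, T(16)=13162590, T(17)=34460108; answer 34460108
Stage 2: B1 = 34460108; d = 65306; 65306 = 2 * 32653; number of divisors = (1+1) * (1+1) = 4; answer 4
Stage 3: B2 = 4; w = -19; 7*(-19)^3 - 2*(-19)^2 + 4*(-19)^1 - 1 = (-48013) + (-722) + (-76) + (-1) = -48812; answer -48812
Stage 4: B3 = -48812; r = 16; a(2) = -3*(-19) - 1*(16) = 41; iterating: a(2)=41, a(3)=-104, a(4)=271, a(5)=-709, a(6)=1856, a(7)=-4859, a(8)=12721, a(9)=-33304, a(10)=87191, a(11)=-228269, a(12)=597616, a(13)=-1564579, a(14)=4096121; answer 4096121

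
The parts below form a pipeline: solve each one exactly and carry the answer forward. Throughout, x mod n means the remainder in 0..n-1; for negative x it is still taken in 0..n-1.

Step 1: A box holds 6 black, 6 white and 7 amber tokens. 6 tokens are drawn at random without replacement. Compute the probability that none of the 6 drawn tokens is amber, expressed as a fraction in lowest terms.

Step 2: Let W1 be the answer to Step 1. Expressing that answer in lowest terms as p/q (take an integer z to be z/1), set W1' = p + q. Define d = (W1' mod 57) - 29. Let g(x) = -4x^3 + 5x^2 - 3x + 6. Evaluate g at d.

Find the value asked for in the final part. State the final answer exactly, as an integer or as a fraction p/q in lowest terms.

-30054

Step 1: total draws C(19,6) = 27132; favorable C(12,6) = 924; P = 11/323; answer 11/323
Step 2: W1 = 11/323; threaded value p + q = 334; d = 20; -4*(20)^3 + 5*(20)^2 - 3*(20)^1 + 6 = (-32000) + (2000) + (-60) + (6) = -30054; answer -30054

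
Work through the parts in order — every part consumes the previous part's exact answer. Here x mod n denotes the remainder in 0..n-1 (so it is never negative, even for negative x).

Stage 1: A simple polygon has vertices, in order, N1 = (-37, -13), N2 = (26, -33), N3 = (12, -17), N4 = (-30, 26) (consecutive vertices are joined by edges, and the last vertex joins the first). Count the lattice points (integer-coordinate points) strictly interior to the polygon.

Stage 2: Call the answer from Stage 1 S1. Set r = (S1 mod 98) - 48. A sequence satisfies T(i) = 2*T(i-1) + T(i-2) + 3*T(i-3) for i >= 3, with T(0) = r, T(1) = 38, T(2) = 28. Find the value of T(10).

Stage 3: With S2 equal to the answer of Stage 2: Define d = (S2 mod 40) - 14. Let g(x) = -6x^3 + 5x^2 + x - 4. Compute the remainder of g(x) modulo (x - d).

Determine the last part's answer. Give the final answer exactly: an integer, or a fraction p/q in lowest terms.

1466

Stage 1: cross terms: (-37*-33 - 26*-13)=1559, (26*-17 - 12*-33)=-46, (12*26 - -30*-17)=-198, (-30*-13 - -37*26)=1352; twice the area = |2667| = 2667; area = 2667/2; boundary points = 1 + 2 + 1 + 1 = 5; strictly interior points = area - boundary/2 + 1 = 1332; answer 1332
Stage 2: S1 = 1332; r = 10; T(3) = 2*(28) + 1*(38) + 3*(10) = 124; iterating: T(3)=124, T(4)=390, T(5)=988, T(6)=2738, T(7)=7634, T(8)=20970, T(9)=57788, T(10)=159448; answer 159448
Stage 3: S2 = 159448; d = -6; remainder = value at the root: -6*(-6)^3 + 5*(-6)^2 + 1*(-6)^1 - 4 = (1296) + (180) + (-6) + (-4) = 1466; answer 1466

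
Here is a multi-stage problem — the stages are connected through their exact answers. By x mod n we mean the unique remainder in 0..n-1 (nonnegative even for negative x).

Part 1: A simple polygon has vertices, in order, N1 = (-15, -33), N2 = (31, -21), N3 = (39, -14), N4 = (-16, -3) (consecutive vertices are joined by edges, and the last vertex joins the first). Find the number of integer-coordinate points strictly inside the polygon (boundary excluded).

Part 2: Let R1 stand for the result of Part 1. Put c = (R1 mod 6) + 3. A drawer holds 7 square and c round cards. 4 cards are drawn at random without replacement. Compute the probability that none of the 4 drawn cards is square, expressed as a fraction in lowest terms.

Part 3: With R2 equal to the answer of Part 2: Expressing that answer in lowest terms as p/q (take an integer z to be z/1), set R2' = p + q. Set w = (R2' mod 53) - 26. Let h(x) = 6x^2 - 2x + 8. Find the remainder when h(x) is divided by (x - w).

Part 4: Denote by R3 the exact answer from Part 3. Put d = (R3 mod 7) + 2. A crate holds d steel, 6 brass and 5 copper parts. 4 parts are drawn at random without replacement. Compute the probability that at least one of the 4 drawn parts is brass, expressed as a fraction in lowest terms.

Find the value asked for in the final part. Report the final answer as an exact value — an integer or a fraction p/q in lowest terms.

Part 1: cross terms: (-15*-21 - 31*-33)=1338, (31*-14 - 39*-21)=385, (39*-3 - -16*-14)=-341, (-16*-33 - -15*-3)=483; twice the area = |1865| = 1865; area = 1865/2; boundary points = 2 + 1 + 11 + 1 = 15; strictly interior points = area - boundary/2 + 1 = 926; answer 926
Part 2: R1 = 926; c = 5; total draws C(12,4) = 495; favorable C(5,4) = 5; P = 1/99; answer 1/99
Part 3: R2 = 1/99; threaded value p + q = 100; w = 21; remainder = value at the root: 6*(21)^2 - 2*(21)^1 + 8 = (2646) + (-42) + (8) = 2612; answer 2612
Part 4: R3 = 2612; d = 3; total draws C(14,4) = 1001; complement C(8,4) = 70; favorable 1001 - 70 = 931; P = 133/143; answer 133/143

133/143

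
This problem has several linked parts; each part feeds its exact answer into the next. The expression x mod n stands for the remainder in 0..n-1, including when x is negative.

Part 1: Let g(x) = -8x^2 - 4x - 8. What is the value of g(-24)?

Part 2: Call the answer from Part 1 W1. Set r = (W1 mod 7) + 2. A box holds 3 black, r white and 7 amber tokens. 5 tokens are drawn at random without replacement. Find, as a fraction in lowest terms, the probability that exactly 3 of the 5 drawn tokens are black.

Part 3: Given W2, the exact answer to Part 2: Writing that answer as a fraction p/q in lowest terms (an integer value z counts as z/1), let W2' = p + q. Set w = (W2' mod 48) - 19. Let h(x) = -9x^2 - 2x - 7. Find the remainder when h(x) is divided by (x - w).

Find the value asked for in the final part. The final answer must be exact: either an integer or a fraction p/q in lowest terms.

Part 1: -8*(-24)^2 - 4*(-24)^1 - 8 = (-4608) + (96) + (-8) = -4520; answer -4520
Part 2: W1 = -4520; r = 4; total draws C(14,5) = 2002; favorable C(3,3)*C(11,2) = 55; P = 5/182; answer 5/182
Part 3: W2 = 5/182; threaded value p + q = 187; w = 24; remainder = value at the root: -9*(24)^2 - 2*(24)^1 - 7 = (-5184) + (-48) + (-7) = -5239; answer -5239

-5239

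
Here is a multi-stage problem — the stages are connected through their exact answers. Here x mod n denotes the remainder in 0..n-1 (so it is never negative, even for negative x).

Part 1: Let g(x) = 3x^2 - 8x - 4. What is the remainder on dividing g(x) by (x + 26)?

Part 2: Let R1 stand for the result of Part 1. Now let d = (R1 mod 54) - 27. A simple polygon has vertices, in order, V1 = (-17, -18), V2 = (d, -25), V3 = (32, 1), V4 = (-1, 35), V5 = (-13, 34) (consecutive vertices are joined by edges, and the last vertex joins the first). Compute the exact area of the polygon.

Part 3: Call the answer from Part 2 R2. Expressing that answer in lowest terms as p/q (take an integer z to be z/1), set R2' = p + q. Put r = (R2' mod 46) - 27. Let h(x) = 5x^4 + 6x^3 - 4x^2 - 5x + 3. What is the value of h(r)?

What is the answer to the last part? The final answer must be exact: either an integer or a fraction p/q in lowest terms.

Part 1: remainder = value at the root: 3*(-26)^2 - 8*(-26)^1 - 4 = (2028) + (208) + (-4) = 2232; answer 2232
Part 2: R1 = 2232; d = -9; cross terms: (-17*-25 - -9*-18)=263, (-9*1 - 32*-25)=791, (32*35 - -1*1)=1121, (-1*34 - -13*35)=421, (-13*-18 - -17*34)=812; twice the area = |3408| = 3408; area = 1704; answer 1704
Part 3: R2 = 1704; threaded value p + q = 1705; r = -24; 5*(-24)^4 + 6*(-24)^3 - 4*(-24)^2 - 5*(-24)^1 + 3 = (1658880) + (-82944) + (-2304) + (120) + (3) = 1573755; answer 1573755

1573755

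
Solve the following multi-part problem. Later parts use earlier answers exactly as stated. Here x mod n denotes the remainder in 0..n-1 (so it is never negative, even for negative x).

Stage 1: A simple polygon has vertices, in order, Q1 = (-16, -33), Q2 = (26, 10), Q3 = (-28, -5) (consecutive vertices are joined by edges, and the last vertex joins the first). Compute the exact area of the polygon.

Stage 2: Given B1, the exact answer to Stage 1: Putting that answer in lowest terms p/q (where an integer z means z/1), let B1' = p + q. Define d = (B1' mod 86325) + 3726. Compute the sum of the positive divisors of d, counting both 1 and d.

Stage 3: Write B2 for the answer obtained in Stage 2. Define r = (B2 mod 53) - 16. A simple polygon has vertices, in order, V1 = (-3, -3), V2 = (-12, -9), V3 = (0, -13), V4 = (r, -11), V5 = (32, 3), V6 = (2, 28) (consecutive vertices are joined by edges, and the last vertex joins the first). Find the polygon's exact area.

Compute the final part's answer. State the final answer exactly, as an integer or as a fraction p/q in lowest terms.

Stage 1: cross terms: (-16*10 - 26*-33)=698, (26*-5 - -28*10)=150, (-28*-33 - -16*-5)=844; twice the area = |1692| = 1692; area = 846; answer 846
Stage 2: B1 = 846; threaded value p + q = 847; d = 4573; 4573 = 17 * 269; sigma = (1 + 17) * (1 + 269) = 18 * 270 = 4860; answer 4860
Stage 3: B2 = 4860; r = 21; cross terms: (-3*-9 - -12*-3)=-9, (-12*-13 - 0*-9)=156, (0*-11 - 21*-13)=273, (21*3 - 32*-11)=415, (32*28 - 2*3)=890, (2*-3 - -3*28)=78; twice the area = |1803| = 1803; area = 1803/2; answer 1803/2

1803/2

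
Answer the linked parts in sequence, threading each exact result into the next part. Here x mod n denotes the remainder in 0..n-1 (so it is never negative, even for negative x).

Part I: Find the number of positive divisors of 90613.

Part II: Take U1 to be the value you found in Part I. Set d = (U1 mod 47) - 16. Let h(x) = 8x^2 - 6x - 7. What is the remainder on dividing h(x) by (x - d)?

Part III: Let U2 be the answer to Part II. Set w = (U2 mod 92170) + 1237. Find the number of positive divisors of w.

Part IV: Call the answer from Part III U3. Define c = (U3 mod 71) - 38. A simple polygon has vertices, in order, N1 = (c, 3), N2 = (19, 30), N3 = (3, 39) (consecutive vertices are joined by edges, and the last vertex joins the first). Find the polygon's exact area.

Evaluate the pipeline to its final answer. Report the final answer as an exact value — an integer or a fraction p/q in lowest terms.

Part I: 90613 = 31 * 37 * 79; number of divisors = (1+1) * (1+1) * (1+1) = 8; answer 8
Part II: U1 = 8; d = -8; remainder = value at the root: 8*(-8)^2 - 6*(-8)^1 - 7 = (512) + (48) + (-7) = 553; answer 553
Part III: U2 = 553; w = 1790; 1790 = 2 * 5 * 179; number of divisors = (1+1) * (1+1) * (1+1) = 8; answer 8
Part IV: U3 = 8; c = -30; cross terms: (-30*30 - 19*3)=-957, (19*39 - 3*30)=651, (3*3 - -30*39)=1179; twice the area = |873| = 873; area = 873/2; answer 873/2

873/2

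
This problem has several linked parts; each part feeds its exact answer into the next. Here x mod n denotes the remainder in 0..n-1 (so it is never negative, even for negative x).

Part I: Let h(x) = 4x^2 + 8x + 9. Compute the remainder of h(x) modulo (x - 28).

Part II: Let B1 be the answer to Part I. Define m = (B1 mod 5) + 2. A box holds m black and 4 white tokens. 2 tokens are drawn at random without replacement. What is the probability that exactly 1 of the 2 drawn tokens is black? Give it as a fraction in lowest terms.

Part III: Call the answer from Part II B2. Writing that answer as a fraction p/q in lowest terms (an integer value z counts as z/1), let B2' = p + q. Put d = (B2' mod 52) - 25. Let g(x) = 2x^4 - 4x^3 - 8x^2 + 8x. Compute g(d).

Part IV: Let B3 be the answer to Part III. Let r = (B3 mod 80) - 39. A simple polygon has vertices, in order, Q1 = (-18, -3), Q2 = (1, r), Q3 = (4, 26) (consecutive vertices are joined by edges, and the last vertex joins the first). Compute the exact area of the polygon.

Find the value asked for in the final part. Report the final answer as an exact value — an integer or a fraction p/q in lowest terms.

Part I: remainder = value at the root: 4*(28)^2 + 8*(28)^1 + 9 = (3136) + (224) + (9) = 3369; answer 3369
Part II: B1 = 3369; m = 6; total draws C(10,2) = 45; favorable C(6,1)*C(4,1) = 24; P = 8/15; answer 8/15
Part III: B2 = 8/15; threaded value p + q = 23; d = -2; 2*(-2)^4 - 4*(-2)^3 - 8*(-2)^2 + 8*(-2)^1 = (32) + (32) + (-32) + (-16) = 16; answer 16
Part IV: B3 = 16; r = -23; cross terms: (-18*-23 - 1*-3)=417, (1*26 - 4*-23)=118, (4*-3 - -18*26)=456; twice the area = |991| = 991; area = 991/2; answer 991/2

991/2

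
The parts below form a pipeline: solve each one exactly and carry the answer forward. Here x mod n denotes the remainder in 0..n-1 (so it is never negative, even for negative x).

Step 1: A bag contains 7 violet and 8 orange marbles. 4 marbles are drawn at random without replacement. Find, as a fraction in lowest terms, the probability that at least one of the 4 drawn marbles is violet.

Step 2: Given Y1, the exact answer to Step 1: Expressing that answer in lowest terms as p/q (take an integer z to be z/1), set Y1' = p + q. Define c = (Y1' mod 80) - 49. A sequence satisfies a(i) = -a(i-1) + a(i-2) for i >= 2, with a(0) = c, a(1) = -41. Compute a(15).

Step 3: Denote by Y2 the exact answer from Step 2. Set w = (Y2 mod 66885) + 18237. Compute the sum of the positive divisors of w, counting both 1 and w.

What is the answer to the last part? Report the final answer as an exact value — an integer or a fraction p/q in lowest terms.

Step 1: total draws C(15,4) = 1365; complement C(8,4) = 70; favorable 1365 - 70 = 1295; P = 37/39; answer 37/39
Step 2: Y1 = 37/39; threaded value p + q = 76; c = 27; a(2) = -1*(-41) + 1*(27) = 68; iterating: a(2)=68, a(3)=-109, a(4)=177, a(5)=-286, a(6)=463, a(7)=-749, a(8)=1212, a(9)=-1961, a(10)=3173, a(11)=-5134, a(12)=8307, a(13)=-13441, a(14)=21748, a(15)=-35189; answer -35189
Step 3: Y2 = -35189; w = 49933; 49933 = 13 * 23 * 167; sigma = (1 + 13) * (1 + 23) * (1 + 167) = 14 * 24 * 168 = 56448; answer 56448

56448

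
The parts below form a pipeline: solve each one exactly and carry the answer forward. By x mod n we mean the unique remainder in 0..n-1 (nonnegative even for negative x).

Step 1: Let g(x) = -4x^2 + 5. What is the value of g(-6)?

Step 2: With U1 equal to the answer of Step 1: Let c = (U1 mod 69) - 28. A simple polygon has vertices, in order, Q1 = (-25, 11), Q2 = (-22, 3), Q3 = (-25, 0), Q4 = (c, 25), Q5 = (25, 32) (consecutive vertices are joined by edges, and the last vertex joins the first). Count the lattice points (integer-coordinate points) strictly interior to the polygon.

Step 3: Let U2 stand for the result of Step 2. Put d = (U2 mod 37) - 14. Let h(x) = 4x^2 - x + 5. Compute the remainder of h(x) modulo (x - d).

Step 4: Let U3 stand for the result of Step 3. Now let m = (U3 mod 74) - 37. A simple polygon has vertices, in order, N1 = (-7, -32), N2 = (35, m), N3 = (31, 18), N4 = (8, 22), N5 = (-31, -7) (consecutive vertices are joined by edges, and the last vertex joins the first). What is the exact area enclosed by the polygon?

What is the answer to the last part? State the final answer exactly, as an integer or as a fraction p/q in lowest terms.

Step 1: -4*(-6)^2 + 5 = (-144) + (5) = -139; answer -139
Step 2: U1 = -139; c = 40; cross terms: (-25*3 - -22*11)=167, (-22*0 - -25*3)=75, (-25*25 - 40*0)=-625, (40*32 - 25*25)=655, (25*11 - -25*32)=1075; twice the area = |1347| = 1347; area = 1347/2; boundary points = 1 + 3 + 5 + 1 + 1 = 11; strictly interior points = area - boundary/2 + 1 = 669; answer 669
Step 3: U2 = 669; d = -11; remainder = value at the root: 4*(-11)^2 - 1*(-11)^1 + 5 = (484) + (11) + (5) = 500; answer 500
Step 4: U3 = 500; m = 19; cross terms: (-7*19 - 35*-32)=987, (35*18 - 31*19)=41, (31*22 - 8*18)=538, (8*-7 - -31*22)=626, (-31*-32 - -7*-7)=943; twice the area = |3135| = 3135; area = 3135/2; answer 3135/2

3135/2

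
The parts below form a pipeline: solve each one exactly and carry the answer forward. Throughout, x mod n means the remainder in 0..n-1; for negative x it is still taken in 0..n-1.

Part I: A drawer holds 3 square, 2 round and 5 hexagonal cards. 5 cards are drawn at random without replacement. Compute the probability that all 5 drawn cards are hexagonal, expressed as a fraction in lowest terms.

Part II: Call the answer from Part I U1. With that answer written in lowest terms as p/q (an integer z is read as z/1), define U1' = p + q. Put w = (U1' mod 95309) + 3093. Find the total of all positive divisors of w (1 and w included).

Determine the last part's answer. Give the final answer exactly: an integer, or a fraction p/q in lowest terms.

Part I: total draws C(10,5) = 252; favorable C(5,5) = 1; P = 1/252; answer 1/252
Part II: U1 = 1/252; threaded value p + q = 253; w = 3346; 3346 = 2 * 7 * 239; sigma = (1 + 2) * (1 + 7) * (1 + 239) = 3 * 8 * 240 = 5760; answer 5760

5760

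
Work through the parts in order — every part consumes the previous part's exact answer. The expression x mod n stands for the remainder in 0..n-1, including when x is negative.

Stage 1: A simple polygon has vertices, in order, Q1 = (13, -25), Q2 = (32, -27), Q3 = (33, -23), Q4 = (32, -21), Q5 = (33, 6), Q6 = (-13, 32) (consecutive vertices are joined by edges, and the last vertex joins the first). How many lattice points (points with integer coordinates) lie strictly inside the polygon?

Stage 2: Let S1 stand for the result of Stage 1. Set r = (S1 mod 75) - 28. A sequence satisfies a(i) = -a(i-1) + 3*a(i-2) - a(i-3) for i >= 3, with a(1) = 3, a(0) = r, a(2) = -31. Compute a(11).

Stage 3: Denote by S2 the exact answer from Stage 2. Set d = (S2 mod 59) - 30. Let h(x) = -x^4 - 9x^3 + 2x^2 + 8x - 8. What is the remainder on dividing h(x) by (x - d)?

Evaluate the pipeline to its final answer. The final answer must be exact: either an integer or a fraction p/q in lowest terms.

Stage 1: cross terms: (13*-27 - 32*-25)=449, (32*-23 - 33*-27)=155, (33*-21 - 32*-23)=43, (32*6 - 33*-21)=885, (33*32 - -13*6)=1134, (-13*-25 - 13*32)=-91; twice the area = |2575| = 2575; area = 2575/2; boundary points = 1 + 1 + 1 + 1 + 2 + 1 = 7; strictly interior points = area - boundary/2 + 1 = 1285; answer 1285
Stage 2: S1 = 1285; r = -18; a(3) = -1*(-31) + 3*(3) - 1*(-18) = 58; iterating: a(3)=58, a(4)=-154, a(5)=359, a(6)=-879, a(7)=2110, a(8)=-5106, a(9)=12315, a(10)=-29743, a(11)=71794; answer 71794
Stage 3: S2 = 71794; d = 20; remainder = value at the root: -1*(20)^4 - 9*(20)^3 + 2*(20)^2 + 8*(20)^1 - 8 = (-160000) + (-72000) + (800) + (160) + (-8) = -231048; answer -231048

-231048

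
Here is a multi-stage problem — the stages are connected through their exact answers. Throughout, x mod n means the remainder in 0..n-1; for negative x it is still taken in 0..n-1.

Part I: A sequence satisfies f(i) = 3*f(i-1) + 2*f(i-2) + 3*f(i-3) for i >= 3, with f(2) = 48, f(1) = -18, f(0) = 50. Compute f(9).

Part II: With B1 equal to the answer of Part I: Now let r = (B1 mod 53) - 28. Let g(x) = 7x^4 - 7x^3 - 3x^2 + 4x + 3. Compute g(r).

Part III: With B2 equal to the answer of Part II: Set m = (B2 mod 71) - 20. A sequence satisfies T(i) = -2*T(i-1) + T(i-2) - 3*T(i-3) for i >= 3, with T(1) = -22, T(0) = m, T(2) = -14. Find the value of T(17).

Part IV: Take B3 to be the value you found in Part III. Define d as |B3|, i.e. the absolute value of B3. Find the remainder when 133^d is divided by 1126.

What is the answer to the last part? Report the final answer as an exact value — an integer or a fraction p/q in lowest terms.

Part I: f(3) = 3*(48) + 2*(-18) + 3*(50) = 258; iterating: f(3)=258, f(4)=816, f(5)=3108, f(6)=11730, f(7)=43854, f(8)=164346, f(9)=615936; answer 615936
Part II: B1 = 615936; r = -5; 7*(-5)^4 - 7*(-5)^3 - 3*(-5)^2 + 4*(-5)^1 + 3 = (4375) + (875) + (-75) + (-20) + (3) = 5158; answer 5158
Part III: B2 = 5158; m = 26; T(3) = -2*(-14) + 1*(-22) - 3*(26) = -72; iterating: T(3)=-72, T(4)=196, T(5)=-422, T(6)=1256, T(7)=-3522, T(8)=9566, T(9)=-26422, T(10)=72976, T(11)=-201072, T(12)=554386, T(13)=-1528772, T(14)=4215146, T(15)=-11622222, T(16)=32045906, T(17)=-88359472; answer -88359472
Part IV: B3 = -88359472; d = 88359472; squarings mod 1126: 133^1=133, 133^2=799, 133^4=1085, 133^8=555, 133^16=627, 133^32=155, 133^64=379, 133^128=639, 133^256=709, 133^512=485, 133^1024=1017, 133^2048=621, 133^4096=549, 133^8192=759, 133^16384=695, 133^32768=1097, 133^65536=841, 133^131072=153, 133^262144=889, 133^524288=995, 133^1048576=271, 133^2097152=251, 133^4194304=1071, 133^8388608=773, 133^16777216=749, 133^33554432=253, 133^67108864=953; 133^88359472 = 133^16 * 133^32 * 133^512 * 133^16384 * 133^262144 * 133^4194304 * 133^16777216 * 133^67108864 = 1073 (mod 1126); answer 1073

1073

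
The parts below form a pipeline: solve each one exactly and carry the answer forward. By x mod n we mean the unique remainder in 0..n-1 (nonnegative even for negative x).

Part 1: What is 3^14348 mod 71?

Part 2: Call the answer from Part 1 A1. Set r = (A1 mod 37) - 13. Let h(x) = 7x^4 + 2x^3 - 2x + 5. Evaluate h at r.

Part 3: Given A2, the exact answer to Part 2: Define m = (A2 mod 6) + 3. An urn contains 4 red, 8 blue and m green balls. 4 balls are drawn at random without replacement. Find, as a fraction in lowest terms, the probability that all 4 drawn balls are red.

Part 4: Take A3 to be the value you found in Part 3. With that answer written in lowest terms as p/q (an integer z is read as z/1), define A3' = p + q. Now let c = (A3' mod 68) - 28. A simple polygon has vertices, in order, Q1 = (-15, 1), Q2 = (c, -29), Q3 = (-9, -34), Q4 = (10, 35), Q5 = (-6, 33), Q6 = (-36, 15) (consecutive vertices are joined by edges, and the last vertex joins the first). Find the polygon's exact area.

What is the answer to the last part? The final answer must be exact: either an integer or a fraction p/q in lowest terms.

1398

Part 1: squarings mod 71: 3^1=3, 3^2=9, 3^4=10, 3^8=29, 3^16=60, 3^32=50, 3^64=15, 3^128=12, 3^256=2, 3^512=4, 3^1024=16, 3^2048=43, 3^4096=3, 3^8192=9; 3^14348 = 3^4 * 3^8 * 3^2048 * 3^4096 * 3^8192 = 8 (mod 71); answer 8
Part 2: A1 = 8; r = -5; 7*(-5)^4 + 2*(-5)^3 - 2*(-5)^1 + 5 = (4375) + (-250) + (10) + (5) = 4140; answer 4140
Part 3: A2 = 4140; m = 3; total draws C(15,4) = 1365; favorable C(4,4) = 1; P = 1/1365; answer 1/1365
Part 4: A3 = 1/1365; threaded value p + q = 1366; c = -22; cross terms: (-15*-29 - -22*1)=457, (-22*-34 - -9*-29)=487, (-9*35 - 10*-34)=25, (10*33 - -6*35)=540, (-6*15 - -36*33)=1098, (-36*1 - -15*15)=189; twice the area = |2796| = 2796; area = 1398; answer 1398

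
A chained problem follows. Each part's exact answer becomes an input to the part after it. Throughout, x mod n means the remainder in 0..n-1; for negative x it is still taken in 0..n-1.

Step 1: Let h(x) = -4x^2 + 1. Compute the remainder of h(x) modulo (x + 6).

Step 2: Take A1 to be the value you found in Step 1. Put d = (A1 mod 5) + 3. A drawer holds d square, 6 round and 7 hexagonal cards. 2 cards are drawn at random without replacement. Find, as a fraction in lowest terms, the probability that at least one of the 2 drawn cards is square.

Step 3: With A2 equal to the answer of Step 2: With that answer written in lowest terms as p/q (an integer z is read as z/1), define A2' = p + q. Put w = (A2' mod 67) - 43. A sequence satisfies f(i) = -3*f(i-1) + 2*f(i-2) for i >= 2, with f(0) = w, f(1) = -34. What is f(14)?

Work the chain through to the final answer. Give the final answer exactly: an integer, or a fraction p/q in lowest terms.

191039506

Step 1: remainder = value at the root: -4*(-6)^2 + 1 = (-144) + (1) = -143; answer -143
Step 2: A1 = -143; d = 5; total draws C(18,2) = 153; complement C(13,2) = 78; favorable 153 - 78 = 75; P = 25/51; answer 25/51
Step 3: A2 = 25/51; threaded value p + q = 76; w = -34; f(2) = -3*(-34) + 2*(-34) = 34; iterating: f(2)=34, f(3)=-170, f(4)=578, f(5)=-2074, f(6)=7378, f(7)=-26282, f(8)=93602, f(9)=-333370, f(10)=1187314, f(11)=-4228682, f(12)=15060674, f(13)=-53639386, f(14)=191039506; answer 191039506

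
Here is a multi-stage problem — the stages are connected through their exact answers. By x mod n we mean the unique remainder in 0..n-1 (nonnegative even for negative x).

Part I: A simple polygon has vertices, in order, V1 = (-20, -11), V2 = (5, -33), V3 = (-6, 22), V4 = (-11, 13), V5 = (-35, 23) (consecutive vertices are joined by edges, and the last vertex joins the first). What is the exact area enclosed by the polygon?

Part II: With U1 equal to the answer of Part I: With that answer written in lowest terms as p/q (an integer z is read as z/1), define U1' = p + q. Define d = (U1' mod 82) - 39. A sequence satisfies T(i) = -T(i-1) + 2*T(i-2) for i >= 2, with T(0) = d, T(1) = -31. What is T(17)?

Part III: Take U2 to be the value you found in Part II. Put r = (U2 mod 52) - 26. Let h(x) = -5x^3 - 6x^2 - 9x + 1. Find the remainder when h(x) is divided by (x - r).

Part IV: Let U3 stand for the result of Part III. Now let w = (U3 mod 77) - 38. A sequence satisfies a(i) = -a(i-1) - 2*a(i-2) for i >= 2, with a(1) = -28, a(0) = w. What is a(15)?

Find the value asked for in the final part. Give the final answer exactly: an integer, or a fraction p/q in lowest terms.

Part I: cross terms: (-20*-33 - 5*-11)=715, (5*22 - -6*-33)=-88, (-6*13 - -11*22)=164, (-11*23 - -35*13)=202, (-35*-11 - -20*23)=845; twice the area = |1838| = 1838; area = 919; answer 919
Part II: U1 = 919; threaded value p + q = 920; d = -21; T(2) = -1*(-31) + 2*(-21) = -11; iterating: T(2)=-11, T(3)=-51, T(4)=29, T(5)=-131, T(6)=189, T(7)=-451, T(8)=829, T(9)=-1731, T(10)=3389, T(11)=-6851, T(12)=13629, T(13)=-27331, T(14)=54589, T(15)=-109251, T(16)=218429, T(17)=-436931; answer -436931
Part III: U2 = -436931; r = -1; remainder = value at the root: -5*(-1)^3 - 6*(-1)^2 - 9*(-1)^1 + 1 = (5) + (-6) + (9) + (1) = 9; answer 9
Part IV: U3 = 9; w = -29; a(2) = -1*(-28) - 2*(-29) = 86; iterating: a(2)=86, a(3)=-30, a(4)=-142, a(5)=202, a(6)=82, a(7)=-486, a(8)=322, a(9)=650, a(10)=-1294, a(11)=-6, a(12)=2594, a(13)=-2582, a(14)=-2606, a(15)=7770; answer 7770

7770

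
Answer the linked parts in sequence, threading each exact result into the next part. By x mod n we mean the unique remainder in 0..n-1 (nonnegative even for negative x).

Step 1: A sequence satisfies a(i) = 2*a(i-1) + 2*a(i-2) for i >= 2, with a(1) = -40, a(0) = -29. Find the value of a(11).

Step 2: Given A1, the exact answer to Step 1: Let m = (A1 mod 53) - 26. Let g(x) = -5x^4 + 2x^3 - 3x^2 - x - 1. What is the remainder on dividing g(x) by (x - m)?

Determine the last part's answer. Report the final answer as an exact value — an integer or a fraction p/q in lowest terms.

-785221

Step 1: a(2) = 2*(-40) + 2*(-29) = -138; iterating: a(2)=-138, a(3)=-356, a(4)=-988, a(5)=-2688, a(6)=-7352, a(7)=-20080, a(8)=-54864, a(9)=-149888, a(10)=-409504, a(11)=-1118784; answer -1118784
Step 2: A1 = -1118784; m = 20; remainder = value at the root: -5*(20)^4 + 2*(20)^3 - 3*(20)^2 - 1*(20)^1 - 1 = (-800000) + (16000) + (-1200) + (-20) + (-1) = -785221; answer -785221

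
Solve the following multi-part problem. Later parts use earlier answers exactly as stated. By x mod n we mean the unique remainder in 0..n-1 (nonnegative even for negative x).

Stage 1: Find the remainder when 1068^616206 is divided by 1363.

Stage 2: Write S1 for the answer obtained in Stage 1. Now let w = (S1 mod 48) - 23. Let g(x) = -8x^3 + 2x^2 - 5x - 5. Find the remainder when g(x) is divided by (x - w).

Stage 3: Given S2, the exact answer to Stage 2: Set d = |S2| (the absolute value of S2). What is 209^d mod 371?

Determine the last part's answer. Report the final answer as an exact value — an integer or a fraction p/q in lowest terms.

230

Stage 1: squarings mod 1363: 1068^1=1068, 1068^2=1156, 1068^4=596, 1068^8=836, 1068^16=1040, 1068^32=741, 1068^64=1155, 1068^128=1011, 1068^256=1234, 1068^512=285, 1068^1024=808, 1068^2048=1350, 1068^4096=169, 1068^8192=1301, 1068^16384=1118, 1068^32768=53, 1068^65536=83, 1068^131072=74, 1068^262144=24, 1068^524288=576; 1068^616206 = 1068^2 * 1068^4 * 1068^8 * 1068^256 * 1068^512 * 1068^1024 * 1068^8192 * 1068^16384 * 1068^65536 * 1068^524288 = 165 (mod 1363); answer 165
Stage 2: S1 = 165; w = -2; remainder = value at the root: -8*(-2)^3 + 2*(-2)^2 - 5*(-2)^1 - 5 = (64) + (8) + (10) + (-5) = 77; answer 77
Stage 3: S2 = 77; d = 77; squarings mod 371: 209^1=209, 209^2=274, 209^4=134, 209^8=148, 209^16=15, 209^32=225, 209^64=169; 209^77 = 209^1 * 209^4 * 209^8 * 209^64 = 230 (mod 371); answer 230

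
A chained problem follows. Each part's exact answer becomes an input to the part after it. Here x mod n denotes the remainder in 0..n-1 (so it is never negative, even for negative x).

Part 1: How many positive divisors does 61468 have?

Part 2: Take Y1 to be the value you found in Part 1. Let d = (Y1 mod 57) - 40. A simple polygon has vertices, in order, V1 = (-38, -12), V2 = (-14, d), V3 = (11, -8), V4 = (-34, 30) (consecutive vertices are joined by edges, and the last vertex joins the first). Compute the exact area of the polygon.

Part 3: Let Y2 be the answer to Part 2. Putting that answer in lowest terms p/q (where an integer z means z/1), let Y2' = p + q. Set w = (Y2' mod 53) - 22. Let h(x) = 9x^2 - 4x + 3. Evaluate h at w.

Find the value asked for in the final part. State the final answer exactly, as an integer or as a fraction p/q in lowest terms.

3888

Part 1: 61468 = 2^2 * 11^2 * 127; number of divisors = (2+1) * (2+1) * (1+1) = 18; answer 18
Part 2: Y1 = 18; d = -22; cross terms: (-38*-22 - -14*-12)=668, (-14*-8 - 11*-22)=354, (11*30 - -34*-8)=58, (-34*-12 - -38*30)=1548; twice the area = |2628| = 2628; area = 1314; answer 1314
Part 3: Y2 = 1314; threaded value p + q = 1315; w = 21; 9*(21)^2 - 4*(21)^1 + 3 = (3969) + (-84) + (3) = 3888; answer 3888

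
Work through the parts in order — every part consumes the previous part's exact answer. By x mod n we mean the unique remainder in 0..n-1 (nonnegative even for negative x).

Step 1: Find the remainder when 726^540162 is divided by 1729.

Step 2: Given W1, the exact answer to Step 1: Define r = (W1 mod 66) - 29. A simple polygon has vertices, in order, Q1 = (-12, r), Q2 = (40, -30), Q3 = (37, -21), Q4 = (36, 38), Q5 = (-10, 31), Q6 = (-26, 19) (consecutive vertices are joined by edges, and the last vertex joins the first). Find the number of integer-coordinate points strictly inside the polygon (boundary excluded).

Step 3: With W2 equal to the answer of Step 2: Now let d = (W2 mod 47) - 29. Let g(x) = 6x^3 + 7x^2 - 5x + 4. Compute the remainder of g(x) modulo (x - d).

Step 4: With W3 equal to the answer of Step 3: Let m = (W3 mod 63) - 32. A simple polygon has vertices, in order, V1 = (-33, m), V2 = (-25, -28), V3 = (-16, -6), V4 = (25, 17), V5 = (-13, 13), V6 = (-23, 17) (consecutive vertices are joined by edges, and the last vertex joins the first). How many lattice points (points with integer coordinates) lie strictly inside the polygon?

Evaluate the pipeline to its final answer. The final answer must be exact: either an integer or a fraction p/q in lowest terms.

808

Step 1: squarings mod 1729: 726^1=726, 726^2=1460, 726^4=1472, 726^8=347, 726^16=1108, 726^32=74, 726^64=289, 726^128=529, 726^256=1472, 726^512=347, 726^1024=1108, 726^2048=74, 726^4096=289, 726^8192=529, 726^16384=1472, 726^32768=347, 726^65536=1108, 726^131072=74, 726^262144=289, 726^524288=529; 726^540162 = 726^2 * 726^512 * 726^1024 * 726^2048 * 726^4096 * 726^8192 * 726^524288 = 1065 (mod 1729); answer 1065
Step 2: W1 = 1065; r = -20; cross terms: (-12*-30 - 40*-20)=1160, (40*-21 - 37*-30)=270, (37*38 - 36*-21)=2162, (36*31 - -10*38)=1496, (-10*19 - -26*31)=616, (-26*-20 - -12*19)=748; twice the area = |6452| = 6452; area = 3226; boundary points = 2 + 3 + 1 + 1 + 4 + 1 = 12; strictly interior points = area - boundary/2 + 1 = 3221; answer 3221
Step 3: W2 = 3221; d = -4; remainder = value at the root: 6*(-4)^3 + 7*(-4)^2 - 5*(-4)^1 + 4 = (-384) + (112) + (20) + (4) = -248; answer -248
Step 4: W3 = -248; m = -28; cross terms: (-33*-28 - -25*-28)=224, (-25*-6 - -16*-28)=-298, (-16*17 - 25*-6)=-122, (25*13 - -13*17)=546, (-13*17 - -23*13)=78, (-23*-28 - -33*17)=1205; twice the area = |1633| = 1633; area = 1633/2; boundary points = 8 + 1 + 1 + 2 + 2 + 5 = 19; strictly interior points = area - boundary/2 + 1 = 808; answer 808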